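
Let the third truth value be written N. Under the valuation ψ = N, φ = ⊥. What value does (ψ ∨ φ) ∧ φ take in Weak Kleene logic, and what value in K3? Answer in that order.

N; ⊥

In Weak Kleene logic: ψ ∨ φ = N ∨ ⊥ = N
(ψ ∨ φ) ∧ φ = N ∧ ⊥ = N
In K3: ψ ∨ φ = N ∨ ⊥ = N
(ψ ∨ φ) ∧ φ = N ∧ ⊥ = ⊥
They differ because Weak Kleene logic and K3 treat N differently under the binary connectives.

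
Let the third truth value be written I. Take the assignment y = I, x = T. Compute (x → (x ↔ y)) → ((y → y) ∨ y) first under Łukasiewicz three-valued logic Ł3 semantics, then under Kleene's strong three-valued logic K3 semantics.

In Łukasiewicz three-valued logic Ł3: x ↔ y = T ↔ I = I
x → (x ↔ y) = T → I = I
y → y = I → I = T
(y → y) ∨ y = T ∨ I = T
(x → (x ↔ y)) → ((y → y) ∨ y) = I → T = T
In Kleene's strong three-valued logic K3: x ↔ y = T ↔ I = I
x → (x ↔ y) = T → I = I
y → y = I → I = I
(y → y) ∨ y = I ∨ I = I
(x → (x ↔ y)) → ((y → y) ∨ y) = I → I = I
They differ because Łukasiewicz three-valued logic Ł3 and Kleene's strong three-valued logic K3 treat I differently under implication.

T; I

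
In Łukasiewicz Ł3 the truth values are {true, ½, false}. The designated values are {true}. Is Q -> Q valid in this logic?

Yes

Every assignment of Q over {true, ½, false} gives a value in {true}.
In particular, with Q=½: Q -> Q = true.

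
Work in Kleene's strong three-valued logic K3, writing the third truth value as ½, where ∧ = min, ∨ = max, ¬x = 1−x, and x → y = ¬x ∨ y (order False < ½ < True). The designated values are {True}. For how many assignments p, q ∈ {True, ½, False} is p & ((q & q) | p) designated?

Designated under: (p=True, q=True); (p=True, q=½); (p=True, q=False).

3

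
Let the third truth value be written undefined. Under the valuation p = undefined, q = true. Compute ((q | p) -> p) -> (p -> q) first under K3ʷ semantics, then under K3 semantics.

In K3ʷ: q | p = true | undefined = undefined
(q | p) -> p = undefined -> undefined = undefined  [any arg is the third value ⇒ result is the third value]
p -> q = undefined -> true = undefined
((q | p) -> p) -> (p -> q) = undefined -> undefined = undefined
In K3: q | p = true | undefined = true
(q | p) -> p = true -> undefined = undefined
p -> q = undefined -> true = true
((q | p) -> p) -> (p -> q) = undefined -> true = true
They differ because K3ʷ and K3 treat undefined differently under the binary connectives.

undefined; true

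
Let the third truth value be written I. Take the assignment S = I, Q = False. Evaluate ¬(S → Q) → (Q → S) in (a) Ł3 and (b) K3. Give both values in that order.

True; True

In Ł3: S → Q = I → False = I
¬(S → Q) = ¬I = I
Q → S = False → I = True
¬(S → Q) → (Q → S) = I → True = True
In K3: S → Q = I → False = I  [¬I ∨ False]
¬(S → Q) = ¬I = I
Q → S = False → I = True
¬(S → Q) → (Q → S) = I → True = True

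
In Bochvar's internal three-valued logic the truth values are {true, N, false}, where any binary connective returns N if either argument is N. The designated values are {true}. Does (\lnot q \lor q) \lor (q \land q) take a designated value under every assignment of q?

Countermodel: q=N gives N, which is not designated.

No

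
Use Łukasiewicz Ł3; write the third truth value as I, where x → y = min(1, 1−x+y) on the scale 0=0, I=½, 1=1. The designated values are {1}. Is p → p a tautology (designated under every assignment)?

Yes

Every assignment of p over {1, I, 0} gives a value in {1}.
In particular, with p=I: p → p = 1.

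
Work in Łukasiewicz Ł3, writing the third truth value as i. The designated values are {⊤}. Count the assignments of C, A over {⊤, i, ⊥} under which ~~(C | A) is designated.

5

Of the 9 assignments, 5 give a value in {⊤}.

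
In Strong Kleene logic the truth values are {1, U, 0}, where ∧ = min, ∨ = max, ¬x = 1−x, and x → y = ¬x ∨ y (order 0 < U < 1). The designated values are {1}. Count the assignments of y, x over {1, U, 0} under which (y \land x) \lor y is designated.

Designated under: (y=1, x=1); (y=1, x=U); (y=1, x=0).

3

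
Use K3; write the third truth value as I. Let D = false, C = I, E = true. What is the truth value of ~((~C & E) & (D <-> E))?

true

~C = ~I = I
~C & E = I & true = I
D <-> E = false <-> true = false
(~C & E) & (D <-> E) = I & false = false
~((~C & E) & (D <-> E)) = ~false = true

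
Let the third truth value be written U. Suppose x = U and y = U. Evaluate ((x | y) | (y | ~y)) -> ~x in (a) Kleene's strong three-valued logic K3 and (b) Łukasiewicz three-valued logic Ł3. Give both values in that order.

U; 1

In Kleene's strong three-valued logic K3: x | y = U | U = U
~y = ~U = U
y | ~y = U | U = U
(x | y) | (y | ~y) = U | U = U
~x = ~U = U
((x | y) | (y | ~y)) -> ~x = U -> U = U
In Łukasiewicz three-valued logic Ł3: x | y = U | U = U
~y = ~U = U
y | ~y = U | U = U
(x | y) | (y | ~y) = U | U = U
~x = ~U = U
((x | y) | (y | ~y)) -> ~x = U -> U = 1  [min(1, 1−½+½)]
They differ because Kleene's strong three-valued logic K3 and Łukasiewicz three-valued logic Ł3 treat U differently under implication.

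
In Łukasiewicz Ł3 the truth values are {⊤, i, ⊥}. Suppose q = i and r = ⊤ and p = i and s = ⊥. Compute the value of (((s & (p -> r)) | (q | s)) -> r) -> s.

⊥

p -> r = i -> ⊤ = ⊤  [min(1, 1−½+1)]
s & (p -> r) = ⊥ & ⊤ = ⊥
q | s = i | ⊥ = i
(s & (p -> r)) | (q | s) = ⊥ | i = i
((s & (p -> r)) | (q | s)) -> r = i -> ⊤ = ⊤
(((s & (p -> r)) | (q | s)) -> r) -> s = ⊤ -> ⊥ = ⊥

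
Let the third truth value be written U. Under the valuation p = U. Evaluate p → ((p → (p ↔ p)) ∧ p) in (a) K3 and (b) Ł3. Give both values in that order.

In K3: p ↔ p = U ↔ U = U
p → (p ↔ p) = U → U = U  [¬U ∨ U]
(p → (p ↔ p)) ∧ p = U ∧ U = U
p → ((p → (p ↔ p)) ∧ p) = U → U = U
In Ł3: p ↔ p = U ↔ U = 1
p → (p ↔ p) = U → 1 = 1
(p → (p ↔ p)) ∧ p = 1 ∧ U = U
p → ((p → (p ↔ p)) ∧ p) = U → U = 1
They differ because K3 and Ł3 treat U differently under implication.

U; 1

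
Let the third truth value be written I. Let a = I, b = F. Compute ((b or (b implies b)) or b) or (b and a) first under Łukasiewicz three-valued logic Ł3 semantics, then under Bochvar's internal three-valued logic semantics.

T; I

In Łukasiewicz three-valued logic Ł3: b implies b = F implies F = T
b or (b implies b) = F or T = T
(b or (b implies b)) or b = T or F = T
b and a = F and I = F
((b or (b implies b)) or b) or (b and a) = T or F = T
In Bochvar's internal three-valued logic: b implies b = F implies F = T
b or (b implies b) = F or T = T
(b or (b implies b)) or b = T or F = T
b and a = F and I = I
((b or (b implies b)) or b) or (b and a) = T or I = I
They differ because Łukasiewicz three-valued logic Ł3 and Bochvar's internal three-valued logic treat I differently under the binary connectives.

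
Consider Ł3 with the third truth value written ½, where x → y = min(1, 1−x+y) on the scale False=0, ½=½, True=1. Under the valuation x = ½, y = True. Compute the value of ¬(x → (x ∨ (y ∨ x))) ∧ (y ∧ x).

False

y ∨ x = True ∨ ½ = True
x ∨ (y ∨ x) = ½ ∨ True = True
x → (x ∨ (y ∨ x)) = ½ → True = True  [min(1, 1−½+1)]
¬(x → (x ∨ (y ∨ x))) = ¬True = False
y ∧ x = True ∧ ½ = ½
¬(x → (x ∨ (y ∨ x))) ∧ (y ∧ x) = False ∧ ½ = False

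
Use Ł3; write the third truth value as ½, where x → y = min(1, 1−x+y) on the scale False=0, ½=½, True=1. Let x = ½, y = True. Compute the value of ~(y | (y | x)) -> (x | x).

True

y | x = True | ½ = True
y | (y | x) = True | True = True
~(y | (y | x)) = ~True = False
x | x = ½ | ½ = ½
~(y | (y | x)) -> (x | x) = False -> ½ = True  [min(1, 1−0+½)]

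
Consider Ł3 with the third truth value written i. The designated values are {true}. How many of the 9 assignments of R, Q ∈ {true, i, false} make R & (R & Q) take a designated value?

Designated under: (R=true, Q=true).

1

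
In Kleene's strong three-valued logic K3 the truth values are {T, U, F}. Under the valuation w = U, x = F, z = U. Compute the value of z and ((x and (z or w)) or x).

z or w = U or U = U
x and (z or w) = F and U = F
(x and (z or w)) or x = F or F = F
z and ((x and (z or w)) or x) = U and F = F

F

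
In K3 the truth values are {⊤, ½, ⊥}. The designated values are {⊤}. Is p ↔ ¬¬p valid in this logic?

No

Countermodel: p=½ gives ½, which is not designated.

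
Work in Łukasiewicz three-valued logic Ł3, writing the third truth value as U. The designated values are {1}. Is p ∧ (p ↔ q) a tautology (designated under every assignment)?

No

Countermodel: p=1, q=U gives U, which is not designated.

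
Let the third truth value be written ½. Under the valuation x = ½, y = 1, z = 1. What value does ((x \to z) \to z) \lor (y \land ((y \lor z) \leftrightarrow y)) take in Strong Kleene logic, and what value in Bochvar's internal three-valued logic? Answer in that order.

1; ½

In Strong Kleene logic: x \to z = ½ \to 1 = 1  [\lnot ½ \lor 1]
(x \to z) \to z = 1 \to 1 = 1
y \lor z = 1 \lor 1 = 1
(y \lor z) \leftrightarrow y = 1 \leftrightarrow 1 = 1
y \land ((y \lor z) \leftrightarrow y) = 1 \land 1 = 1
((x \to z) \to z) \lor (y \land ((y \lor z) \leftrightarrow y)) = 1 \lor 1 = 1
In Bochvar's internal three-valued logic: x \to z = ½ \to 1 = ½
(x \to z) \to z = ½ \to 1 = ½
y \lor z = 1 \lor 1 = 1
(y \lor z) \leftrightarrow y = 1 \leftrightarrow 1 = 1
y \land ((y \lor z) \leftrightarrow y) = 1 \land 1 = 1
((x \to z) \to z) \lor (y \land ((y \lor z) \leftrightarrow y)) = ½ \lor 1 = ½
They differ because Strong Kleene logic and Bochvar's internal three-valued logic treat ½ differently under the binary connectives.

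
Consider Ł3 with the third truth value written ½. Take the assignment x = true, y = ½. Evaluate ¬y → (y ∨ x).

true

¬y = ¬½ = ½
y ∨ x = ½ ∨ true = true
¬y → (y ∨ x) = ½ → true = true  [min(1, 1−½+1)]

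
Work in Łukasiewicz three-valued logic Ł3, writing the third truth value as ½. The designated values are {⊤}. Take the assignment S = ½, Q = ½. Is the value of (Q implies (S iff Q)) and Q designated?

S iff Q = ½ iff ½ = ⊤  [1 − |½−½|]
Q implies (S iff Q) = ½ implies ⊤ = ⊤
(Q implies (S iff Q)) and Q = ⊤ and ½ = ½
½ ∉ {⊤}.

No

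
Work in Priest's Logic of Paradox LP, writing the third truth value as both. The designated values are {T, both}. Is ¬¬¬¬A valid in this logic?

No

Countermodel: A=F gives F, which is not designated.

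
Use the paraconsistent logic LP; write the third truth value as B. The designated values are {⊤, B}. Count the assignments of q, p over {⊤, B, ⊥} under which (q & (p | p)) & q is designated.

Designated under: (q=⊤, p=⊤); (q=⊤, p=B); (q=B, p=⊤); (q=B, p=B).

4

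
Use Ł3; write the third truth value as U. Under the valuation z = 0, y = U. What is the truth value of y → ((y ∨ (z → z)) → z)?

z → z = 0 → 0 = 1
y ∨ (z → z) = U ∨ 1 = 1
(y ∨ (z → z)) → z = 1 → 0 = 0
y → ((y ∨ (z → z)) → z) = U → 0 = U  [min(1, 1−½+0)]

U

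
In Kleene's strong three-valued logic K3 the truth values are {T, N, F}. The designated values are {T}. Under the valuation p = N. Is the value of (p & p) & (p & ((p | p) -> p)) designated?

No

p & p = N & N = N
p | p = N | N = N
(p | p) -> p = N -> N = N
p & ((p | p) -> p) = N & N = N
(p & p) & (p & ((p | p) -> p)) = N & N = N
N ∉ {T}.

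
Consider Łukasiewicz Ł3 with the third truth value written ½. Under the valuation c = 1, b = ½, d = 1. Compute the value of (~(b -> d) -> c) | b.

1

b -> d = ½ -> 1 = 1  [min(1, 1−½+1)]
~(b -> d) = ~1 = 0
~(b -> d) -> c = 0 -> 1 = 1
(~(b -> d) -> c) | b = 1 | ½ = 1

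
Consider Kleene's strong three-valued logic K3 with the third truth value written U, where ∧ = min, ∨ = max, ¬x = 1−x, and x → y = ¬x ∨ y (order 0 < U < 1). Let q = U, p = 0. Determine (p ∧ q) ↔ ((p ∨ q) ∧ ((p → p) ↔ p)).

p ∧ q = 0 ∧ U = 0
p ∨ q = 0 ∨ U = U
p → p = 0 → 0 = 1
(p → p) ↔ p = 1 ↔ 0 = 0
(p ∨ q) ∧ ((p → p) ↔ p) = U ∧ 0 = 0
(p ∧ q) ↔ ((p ∨ q) ∧ ((p → p) ↔ p)) = 0 ↔ 0 = 1

1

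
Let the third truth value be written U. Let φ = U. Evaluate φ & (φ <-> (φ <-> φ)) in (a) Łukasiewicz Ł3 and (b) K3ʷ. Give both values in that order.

U; U

In Łukasiewicz Ł3: φ <-> φ = U <-> U = T  [1 − |½−½|]
φ <-> (φ <-> φ) = U <-> T = U
φ & (φ <-> (φ <-> φ)) = U & U = U
In K3ʷ: φ <-> φ = U <-> U = U
φ <-> (φ <-> φ) = U <-> U = U
φ & (φ <-> (φ <-> φ)) = U & U = U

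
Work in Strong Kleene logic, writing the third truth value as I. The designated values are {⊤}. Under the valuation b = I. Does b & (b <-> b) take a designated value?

No

b <-> b = I <-> I = I
b & (b <-> b) = I & I = I
I ∉ {⊤}.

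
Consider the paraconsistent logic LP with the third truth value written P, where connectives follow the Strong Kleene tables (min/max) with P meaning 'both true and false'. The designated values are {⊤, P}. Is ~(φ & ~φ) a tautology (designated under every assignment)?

Every assignment of φ over {⊤, P, ⊥} gives a value in {⊤, P}.
In particular, with φ=P: ~(φ & ~φ) = P.

Yes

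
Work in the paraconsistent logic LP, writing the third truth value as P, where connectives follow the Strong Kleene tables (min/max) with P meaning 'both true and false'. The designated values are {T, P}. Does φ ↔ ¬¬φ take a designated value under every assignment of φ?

Yes

Every assignment of φ over {T, P, F} gives a value in {T, P}.
In particular, with φ=P: φ ↔ ¬¬φ = P.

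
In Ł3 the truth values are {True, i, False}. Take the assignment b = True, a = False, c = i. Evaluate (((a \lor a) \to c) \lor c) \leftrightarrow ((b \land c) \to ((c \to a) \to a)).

a \lor a = False \lor False = False
(a \lor a) \to c = False \to i = True
((a \lor a) \to c) \lor c = True \lor i = True
b \land c = True \land i = i
c \to a = i \to False = i
(c \to a) \to a = i \to False = i
(b \land c) \to ((c \to a) \to a) = i \to i = True
(((a \lor a) \to c) \lor c) \leftrightarrow ((b \land c) \to ((c \to a) \to a)) = True \leftrightarrow True = True

True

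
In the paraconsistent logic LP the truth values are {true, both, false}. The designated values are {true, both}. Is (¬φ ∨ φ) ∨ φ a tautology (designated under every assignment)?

Every assignment of φ over {true, both, false} gives a value in {true, both}.
In particular, with φ=both: (¬φ ∨ φ) ∨ φ = both.

Yes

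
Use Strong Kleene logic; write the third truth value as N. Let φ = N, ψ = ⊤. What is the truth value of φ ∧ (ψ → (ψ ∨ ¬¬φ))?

¬φ = ¬N = N
¬¬φ = ¬N = N
ψ ∨ ¬¬φ = ⊤ ∨ N = ⊤
ψ → (ψ ∨ ¬¬φ) = ⊤ → ⊤ = ⊤
φ ∧ (ψ → (ψ ∨ ¬¬φ)) = N ∧ ⊤ = N

N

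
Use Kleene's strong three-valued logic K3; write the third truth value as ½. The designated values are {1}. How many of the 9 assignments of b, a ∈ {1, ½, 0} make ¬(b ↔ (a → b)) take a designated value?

1

Designated under: (b=0, a=0).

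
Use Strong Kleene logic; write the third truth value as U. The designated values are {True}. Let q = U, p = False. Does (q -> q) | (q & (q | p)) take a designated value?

No

q -> q = U -> U = U  [~U | U]
q | p = U | False = U
q & (q | p) = U & U = U
(q -> q) | (q & (q | p)) = U | U = U
U ∉ {True}.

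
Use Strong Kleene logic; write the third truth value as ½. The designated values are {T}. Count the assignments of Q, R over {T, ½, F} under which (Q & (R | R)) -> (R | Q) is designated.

8

Of the 9 assignments, 8 give a value in {T}.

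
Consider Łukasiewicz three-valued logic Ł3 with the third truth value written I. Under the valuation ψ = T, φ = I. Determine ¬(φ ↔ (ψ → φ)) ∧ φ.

ψ → φ = T → I = I  [min(1, 1−1+½)]
φ ↔ (ψ → φ) = I ↔ I = T
¬(φ ↔ (ψ → φ)) = ¬T = F
¬(φ ↔ (ψ → φ)) ∧ φ = F ∧ I = F

F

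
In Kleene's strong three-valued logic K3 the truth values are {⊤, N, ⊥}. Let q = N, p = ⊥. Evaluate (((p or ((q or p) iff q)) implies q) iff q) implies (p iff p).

⊤

q or p = N or ⊥ = N
(q or p) iff q = N iff N = N
p or ((q or p) iff q) = ⊥ or N = N
(p or ((q or p) iff q)) implies q = N implies N = N
((p or ((q or p) iff q)) implies q) iff q = N iff N = N
p iff p = ⊥ iff ⊥ = ⊤
(((p or ((q or p) iff q)) implies q) iff q) implies (p iff p) = N implies ⊤ = ⊤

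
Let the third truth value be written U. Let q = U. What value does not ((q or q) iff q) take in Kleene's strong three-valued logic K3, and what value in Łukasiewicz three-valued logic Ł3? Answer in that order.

In Kleene's strong three-valued logic K3: q or q = U or U = U
(q or q) iff q = U iff U = U
not ((q or q) iff q) = not U = U
In Łukasiewicz three-valued logic Ł3: q or q = U or U = U
(q or q) iff q = U iff U = true  [1 − |½−½|]
not ((q or q) iff q) = not true = false
They differ because Kleene's strong three-valued logic K3 and Łukasiewicz three-valued logic Ł3 treat U differently under implication.

U; false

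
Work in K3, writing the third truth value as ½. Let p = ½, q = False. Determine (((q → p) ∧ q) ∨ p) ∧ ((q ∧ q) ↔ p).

½

q → p = False → ½ = True  [¬False ∨ ½]
(q → p) ∧ q = True ∧ False = False
((q → p) ∧ q) ∨ p = False ∨ ½ = ½
q ∧ q = False ∧ False = False
(q ∧ q) ↔ p = False ↔ ½ = ½
(((q → p) ∧ q) ∨ p) ∧ ((q ∧ q) ↔ p) = ½ ∧ ½ = ½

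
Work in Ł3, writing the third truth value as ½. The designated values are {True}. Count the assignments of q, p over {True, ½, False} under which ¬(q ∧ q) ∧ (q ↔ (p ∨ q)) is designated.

1

Designated under: (q=False, p=False).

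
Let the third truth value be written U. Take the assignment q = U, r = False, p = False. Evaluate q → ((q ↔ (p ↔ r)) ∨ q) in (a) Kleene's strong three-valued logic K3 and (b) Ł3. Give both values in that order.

In Kleene's strong three-valued logic K3: p ↔ r = False ↔ False = True
q ↔ (p ↔ r) = U ↔ True = U
(q ↔ (p ↔ r)) ∨ q = U ∨ U = U
q → ((q ↔ (p ↔ r)) ∨ q) = U → U = U
In Ł3: p ↔ r = False ↔ False = True
q ↔ (p ↔ r) = U ↔ True = U  [1 − |½−1|]
(q ↔ (p ↔ r)) ∨ q = U ∨ U = U
q → ((q ↔ (p ↔ r)) ∨ q) = U → U = True
They differ because Kleene's strong three-valued logic K3 and Ł3 treat U differently under implication.

U; True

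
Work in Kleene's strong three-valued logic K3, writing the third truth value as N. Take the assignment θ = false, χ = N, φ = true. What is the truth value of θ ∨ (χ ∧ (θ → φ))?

N

θ → φ = false → true = true
χ ∧ (θ → φ) = N ∧ true = N
θ ∨ (χ ∧ (θ → φ)) = false ∨ N = N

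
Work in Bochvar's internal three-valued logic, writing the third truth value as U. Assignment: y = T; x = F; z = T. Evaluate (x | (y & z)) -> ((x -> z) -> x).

F

y & z = T & T = T
x | (y & z) = F | T = T
x -> z = F -> T = T
(x -> z) -> x = T -> F = F
(x | (y & z)) -> ((x -> z) -> x) = T -> F = F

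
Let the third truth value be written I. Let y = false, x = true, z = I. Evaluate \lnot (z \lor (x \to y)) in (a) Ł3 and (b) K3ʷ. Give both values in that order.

In Ł3: x \to y = true \to false = false
z \lor (x \to y) = I \lor false = I
\lnot (z \lor (x \to y)) = \lnot I = I
In K3ʷ: x \to y = true \to false = false
z \lor (x \to y) = I \lor false = I
\lnot (z \lor (x \to y)) = \lnot I = I

I; I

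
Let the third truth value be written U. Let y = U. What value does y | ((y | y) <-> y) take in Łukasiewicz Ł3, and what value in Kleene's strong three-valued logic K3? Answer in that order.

⊤; U

In Łukasiewicz Ł3: y | y = U | U = U
(y | y) <-> y = U <-> U = ⊤  [1 − |½−½|]
y | ((y | y) <-> y) = U | ⊤ = ⊤
In Kleene's strong three-valued logic K3: y | y = U | U = U
(y | y) <-> y = U <-> U = U
y | ((y | y) <-> y) = U | U = U
They differ because Łukasiewicz Ł3 and Kleene's strong three-valued logic K3 treat U differently under implication.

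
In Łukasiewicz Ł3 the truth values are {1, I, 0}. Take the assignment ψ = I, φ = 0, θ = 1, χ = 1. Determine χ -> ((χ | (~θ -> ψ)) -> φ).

0

~θ = ~1 = 0
~θ -> ψ = 0 -> I = 1  [min(1, 1−0+½)]
χ | (~θ -> ψ) = 1 | 1 = 1
(χ | (~θ -> ψ)) -> φ = 1 -> 0 = 0
χ -> ((χ | (~θ -> ψ)) -> φ) = 1 -> 0 = 0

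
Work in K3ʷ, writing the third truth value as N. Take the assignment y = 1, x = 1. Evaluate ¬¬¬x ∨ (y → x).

1

¬x = ¬1 = 0
¬¬x = ¬0 = 1
¬¬¬x = ¬1 = 0
y → x = 1 → 1 = 1
¬¬¬x ∨ (y → x) = 0 ∨ 1 = 1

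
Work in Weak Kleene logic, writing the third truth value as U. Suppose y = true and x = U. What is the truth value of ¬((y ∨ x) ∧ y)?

U

y ∨ x = true ∨ U = U
(y ∨ x) ∧ y = U ∧ true = U
¬((y ∨ x) ∧ y) = ¬U = U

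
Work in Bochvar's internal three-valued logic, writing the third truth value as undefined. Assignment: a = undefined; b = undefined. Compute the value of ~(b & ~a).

undefined

~a = ~undefined = undefined
b & ~a = undefined & undefined = undefined
~(b & ~a) = ~undefined = undefined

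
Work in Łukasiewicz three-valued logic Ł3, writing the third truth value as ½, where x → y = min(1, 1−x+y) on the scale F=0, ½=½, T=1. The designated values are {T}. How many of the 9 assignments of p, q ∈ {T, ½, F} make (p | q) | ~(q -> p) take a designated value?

Of the 9 assignments, 5 give a value in {T}.

5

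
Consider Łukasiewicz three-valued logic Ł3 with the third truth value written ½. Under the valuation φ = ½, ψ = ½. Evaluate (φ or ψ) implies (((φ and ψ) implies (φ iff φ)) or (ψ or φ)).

φ or ψ = ½ or ½ = ½
φ and ψ = ½ and ½ = ½
φ iff φ = ½ iff ½ = true  [1 − |½−½|]
(φ and ψ) implies (φ iff φ) = ½ implies true = true
ψ or φ = ½ or ½ = ½
((φ and ψ) implies (φ iff φ)) or (ψ or φ) = true or ½ = true
(φ or ψ) implies (((φ and ψ) implies (φ iff φ)) or (ψ or φ)) = ½ implies true = true

true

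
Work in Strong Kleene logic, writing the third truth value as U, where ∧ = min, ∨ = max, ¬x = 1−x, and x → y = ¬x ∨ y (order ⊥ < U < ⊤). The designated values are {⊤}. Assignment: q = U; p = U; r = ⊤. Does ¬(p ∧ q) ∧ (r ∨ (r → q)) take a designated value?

No

p ∧ q = U ∧ U = U
¬(p ∧ q) = ¬U = U
r → q = ⊤ → U = U
r ∨ (r → q) = ⊤ ∨ U = ⊤
¬(p ∧ q) ∧ (r ∨ (r → q)) = U ∧ ⊤ = U
U ∉ {⊤}.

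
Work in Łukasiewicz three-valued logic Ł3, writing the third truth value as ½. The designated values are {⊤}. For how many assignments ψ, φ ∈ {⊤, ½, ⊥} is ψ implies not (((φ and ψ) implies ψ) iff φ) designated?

Of the 9 assignments, 6 give a value in {⊤}.

6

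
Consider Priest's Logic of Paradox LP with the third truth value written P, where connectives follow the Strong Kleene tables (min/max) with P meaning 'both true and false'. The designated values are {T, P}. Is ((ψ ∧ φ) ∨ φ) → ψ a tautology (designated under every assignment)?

No

Countermodel: ψ=F, φ=T gives F, which is not designated.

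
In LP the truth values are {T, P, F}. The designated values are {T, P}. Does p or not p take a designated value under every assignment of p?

Every assignment of p over {T, P, F} gives a value in {T, P}.
In particular, with p=P: p or not p = P.

Yes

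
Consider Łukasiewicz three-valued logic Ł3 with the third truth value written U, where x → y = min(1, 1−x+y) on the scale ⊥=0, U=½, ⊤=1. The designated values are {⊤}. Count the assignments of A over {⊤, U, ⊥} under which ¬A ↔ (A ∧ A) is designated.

1

A=⊤: ⊥ ·
A=U: ⊤ ✓
A=⊥: ⊥ ·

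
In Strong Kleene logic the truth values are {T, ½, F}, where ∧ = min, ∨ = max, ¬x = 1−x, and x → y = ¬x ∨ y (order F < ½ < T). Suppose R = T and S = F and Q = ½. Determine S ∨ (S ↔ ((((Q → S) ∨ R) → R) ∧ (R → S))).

T

Q → S = ½ → F = ½
(Q → S) ∨ R = ½ ∨ T = T
((Q → S) ∨ R) → R = T → T = T
R → S = T → F = F
(((Q → S) ∨ R) → R) ∧ (R → S) = T ∧ F = F
S ↔ ((((Q → S) ∨ R) → R) ∧ (R → S)) = F ↔ F = T
S ∨ (S ↔ ((((Q → S) ∨ R) → R) ∧ (R → S))) = F ∨ T = T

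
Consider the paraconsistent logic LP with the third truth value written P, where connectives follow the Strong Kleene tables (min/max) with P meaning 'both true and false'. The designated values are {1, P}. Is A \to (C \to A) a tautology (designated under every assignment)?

Every assignment of A, C over {1, P, 0} gives a value in {1, P}.
In particular, with A=P, C=P: A \to (C \to A) = P.

Yes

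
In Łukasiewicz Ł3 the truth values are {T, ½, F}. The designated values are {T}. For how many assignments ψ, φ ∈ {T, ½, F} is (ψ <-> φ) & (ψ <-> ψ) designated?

3

Designated under: (ψ=T, φ=T); (ψ=½, φ=½); (ψ=F, φ=F).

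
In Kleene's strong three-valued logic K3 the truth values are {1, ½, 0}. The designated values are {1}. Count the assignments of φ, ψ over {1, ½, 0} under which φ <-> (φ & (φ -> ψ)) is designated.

Designated under: (φ=1, ψ=1); (φ=0, ψ=1); (φ=0, ψ=½); (φ=0, ψ=0).

4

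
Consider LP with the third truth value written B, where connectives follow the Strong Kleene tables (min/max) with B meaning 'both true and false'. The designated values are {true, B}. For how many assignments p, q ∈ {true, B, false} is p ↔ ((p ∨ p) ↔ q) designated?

7

Of the 9 assignments, 7 give a value in {true, B}.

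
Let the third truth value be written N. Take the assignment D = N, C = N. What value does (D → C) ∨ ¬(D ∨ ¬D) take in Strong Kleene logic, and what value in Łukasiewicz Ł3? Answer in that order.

N; True

In Strong Kleene logic: D → C = N → N = N
¬D = ¬N = N
D ∨ ¬D = N ∨ N = N
¬(D ∨ ¬D) = ¬N = N
(D → C) ∨ ¬(D ∨ ¬D) = N ∨ N = N
In Łukasiewicz Ł3: D → C = N → N = True
¬D = ¬N = N
D ∨ ¬D = N ∨ N = N
¬(D ∨ ¬D) = ¬N = N
(D → C) ∨ ¬(D ∨ ¬D) = True ∨ N = True
They differ because Strong Kleene logic and Łukasiewicz Ł3 treat N differently under implication.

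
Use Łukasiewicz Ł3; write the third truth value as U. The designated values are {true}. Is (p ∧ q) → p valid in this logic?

Yes

Every assignment of p, q over {true, U, false} gives a value in {true}.
In particular, with p=U, q=U: (p ∧ q) → p = true.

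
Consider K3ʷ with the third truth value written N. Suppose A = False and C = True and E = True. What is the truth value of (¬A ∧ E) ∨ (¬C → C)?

True

¬A = ¬False = True
¬A ∧ E = True ∧ True = True
¬C = ¬True = False
¬C → C = False → True = True
(¬A ∧ E) ∨ (¬C → C) = True ∨ True = True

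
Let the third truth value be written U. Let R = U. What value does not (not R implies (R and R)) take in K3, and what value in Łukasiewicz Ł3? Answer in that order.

In K3: not R = not U = U
R and R = U and U = U
not R implies (R and R) = U implies U = U
not (not R implies (R and R)) = not U = U
In Łukasiewicz Ł3: not R = not U = U
R and R = U and U = U
not R implies (R and R) = U implies U = ⊤
not (not R implies (R and R)) = not ⊤ = ⊥
They differ because K3 and Łukasiewicz Ł3 treat U differently under implication.

U; ⊥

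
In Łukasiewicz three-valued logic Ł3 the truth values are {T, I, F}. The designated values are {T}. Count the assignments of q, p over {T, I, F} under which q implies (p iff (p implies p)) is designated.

Of the 9 assignments, 6 give a value in {T}.

6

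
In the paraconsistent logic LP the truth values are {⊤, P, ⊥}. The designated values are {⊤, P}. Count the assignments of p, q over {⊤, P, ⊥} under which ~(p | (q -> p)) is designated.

4

Designated under: (p=P, q=⊤); (p=P, q=P); (p=⊥, q=⊤); (p=⊥, q=P).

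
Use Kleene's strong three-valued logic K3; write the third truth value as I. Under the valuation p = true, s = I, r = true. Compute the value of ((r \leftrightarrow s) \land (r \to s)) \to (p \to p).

true

r \leftrightarrow s = true \leftrightarrow I = I
r \to s = true \to I = I  [\lnot true \lor I]
(r \leftrightarrow s) \land (r \to s) = I \land I = I
p \to p = true \to true = true
((r \leftrightarrow s) \land (r \to s)) \to (p \to p) = I \to true = true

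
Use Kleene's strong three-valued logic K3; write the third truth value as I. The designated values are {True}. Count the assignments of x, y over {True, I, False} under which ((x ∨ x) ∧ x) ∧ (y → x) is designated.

3

Designated under: (x=True, y=True); (x=True, y=I); (x=True, y=False).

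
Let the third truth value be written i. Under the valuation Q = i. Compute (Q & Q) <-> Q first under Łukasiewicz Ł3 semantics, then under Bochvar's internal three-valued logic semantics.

In Łukasiewicz Ł3: Q & Q = i & i = i
(Q & Q) <-> Q = i <-> i = True
In Bochvar's internal three-valued logic: Q & Q = i & i = i
(Q & Q) <-> Q = i <-> i = i
They differ because Łukasiewicz Ł3 and Bochvar's internal three-valued logic treat i differently under the binary connectives.

True; i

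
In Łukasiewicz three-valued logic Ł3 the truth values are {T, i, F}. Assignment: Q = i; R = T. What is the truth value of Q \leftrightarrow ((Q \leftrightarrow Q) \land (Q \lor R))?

i

Q \leftrightarrow Q = i \leftrightarrow i = T  [1 − |½−½|]
Q \lor R = i \lor T = T
(Q \leftrightarrow Q) \land (Q \lor R) = T \land T = T
Q \leftrightarrow ((Q \leftrightarrow Q) \land (Q \lor R)) = i \leftrightarrow T = i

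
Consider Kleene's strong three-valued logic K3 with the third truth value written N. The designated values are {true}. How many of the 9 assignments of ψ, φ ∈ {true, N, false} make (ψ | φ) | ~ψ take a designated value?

7

Of the 9 assignments, 7 give a value in {true}.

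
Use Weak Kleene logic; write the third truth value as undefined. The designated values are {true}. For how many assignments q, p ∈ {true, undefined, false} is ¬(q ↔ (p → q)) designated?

Designated under: (q=false, p=false).

1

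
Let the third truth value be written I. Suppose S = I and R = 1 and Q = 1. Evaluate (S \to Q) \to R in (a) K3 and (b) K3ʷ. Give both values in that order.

In K3: S \to Q = I \to 1 = 1  [\lnot I \lor 1]
(S \to Q) \to R = 1 \to 1 = 1
In K3ʷ: S \to Q = I \to 1 = I  [any arg is the third value ⇒ result is the third value]
(S \to Q) \to R = I \to 1 = I
They differ because K3 and K3ʷ treat I differently under the binary connectives.

1; I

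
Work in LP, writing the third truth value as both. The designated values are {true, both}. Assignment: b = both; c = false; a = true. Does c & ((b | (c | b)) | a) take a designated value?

No

c | b = false | both = both
b | (c | b) = both | both = both
(b | (c | b)) | a = both | true = true
c & ((b | (c | b)) | a) = false & true = false
false ∉ {true, both}.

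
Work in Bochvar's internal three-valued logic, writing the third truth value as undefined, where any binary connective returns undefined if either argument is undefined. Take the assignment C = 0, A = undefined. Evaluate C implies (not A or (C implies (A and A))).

not A = not undefined = undefined
A and A = undefined and undefined = undefined
C implies (A and A) = 0 implies undefined = undefined
not A or (C implies (A and A)) = undefined or undefined = undefined
C implies (not A or (C implies (A and A))) = 0 implies undefined = undefined

undefined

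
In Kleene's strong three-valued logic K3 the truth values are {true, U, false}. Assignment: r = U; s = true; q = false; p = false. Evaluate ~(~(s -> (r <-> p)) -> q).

U

r <-> p = U <-> false = U
s -> (r <-> p) = true -> U = U
~(s -> (r <-> p)) = ~U = U
~(s -> (r <-> p)) -> q = U -> false = U
~(~(s -> (r <-> p)) -> q) = ~U = U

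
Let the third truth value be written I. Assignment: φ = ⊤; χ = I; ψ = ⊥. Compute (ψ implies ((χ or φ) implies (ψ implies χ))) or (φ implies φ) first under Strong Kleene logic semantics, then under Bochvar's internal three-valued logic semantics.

In Strong Kleene logic: χ or φ = I or ⊤ = ⊤
ψ implies χ = ⊥ implies I = ⊤  [not ⊥ or I]
(χ or φ) implies (ψ implies χ) = ⊤ implies ⊤ = ⊤
ψ implies ((χ or φ) implies (ψ implies χ)) = ⊥ implies ⊤ = ⊤
φ implies φ = ⊤ implies ⊤ = ⊤
(ψ implies ((χ or φ) implies (ψ implies χ))) or (φ implies φ) = ⊤ or ⊤ = ⊤
In Bochvar's internal three-valued logic: χ or φ = I or ⊤ = I
ψ implies χ = ⊥ implies I = I  [any arg is the third value ⇒ result is the third value]
(χ or φ) implies (ψ implies χ) = I implies I = I
ψ implies ((χ or φ) implies (ψ implies χ)) = ⊥ implies I = I
φ implies φ = ⊤ implies ⊤ = ⊤
(ψ implies ((χ or φ) implies (ψ implies χ))) or (φ implies φ) = I or ⊤ = I
They differ because Strong Kleene logic and Bochvar's internal three-valued logic treat I differently under the binary connectives.

⊤; I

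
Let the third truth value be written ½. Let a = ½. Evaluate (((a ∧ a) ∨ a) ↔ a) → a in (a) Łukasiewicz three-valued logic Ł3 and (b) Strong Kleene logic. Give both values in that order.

½; ½

In Łukasiewicz three-valued logic Ł3: a ∧ a = ½ ∧ ½ = ½
(a ∧ a) ∨ a = ½ ∨ ½ = ½
((a ∧ a) ∨ a) ↔ a = ½ ↔ ½ = true  [1 − |½−½|]
(((a ∧ a) ∨ a) ↔ a) → a = true → ½ = ½
In Strong Kleene logic: a ∧ a = ½ ∧ ½ = ½
(a ∧ a) ∨ a = ½ ∨ ½ = ½
((a ∧ a) ∨ a) ↔ a = ½ ↔ ½ = ½
(((a ∧ a) ∨ a) ↔ a) → a = ½ → ½ = ½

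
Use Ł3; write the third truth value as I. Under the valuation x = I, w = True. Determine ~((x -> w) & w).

False

x -> w = I -> True = True
(x -> w) & w = True & True = True
~((x -> w) & w) = ~True = False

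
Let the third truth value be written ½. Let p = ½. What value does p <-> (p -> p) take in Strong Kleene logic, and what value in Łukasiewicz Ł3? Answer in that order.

½; ½

In Strong Kleene logic: p -> p = ½ -> ½ = ½  [~½ | ½]
p <-> (p -> p) = ½ <-> ½ = ½
In Łukasiewicz Ł3: p -> p = ½ -> ½ = 1  [min(1, 1−½+½)]
p <-> (p -> p) = ½ <-> 1 = ½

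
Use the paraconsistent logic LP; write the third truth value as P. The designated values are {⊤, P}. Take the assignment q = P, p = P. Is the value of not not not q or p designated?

Yes

not q = not P = P
not not q = not P = P
not not not q = not P = P
not not not q or p = P or P = P
P ∈ {⊤, P}.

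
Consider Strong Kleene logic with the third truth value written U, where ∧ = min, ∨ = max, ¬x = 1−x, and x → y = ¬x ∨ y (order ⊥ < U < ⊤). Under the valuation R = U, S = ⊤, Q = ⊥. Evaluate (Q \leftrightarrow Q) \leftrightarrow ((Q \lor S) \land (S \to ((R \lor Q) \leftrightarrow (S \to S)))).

Q \leftrightarrow Q = ⊥ \leftrightarrow ⊥ = ⊤
Q \lor S = ⊥ \lor ⊤ = ⊤
R \lor Q = U \lor ⊥ = U
S \to S = ⊤ \to ⊤ = ⊤
(R \lor Q) \leftrightarrow (S \to S) = U \leftrightarrow ⊤ = U
S \to ((R \lor Q) \leftrightarrow (S \to S)) = ⊤ \to U = U  [\lnot ⊤ \lor U]
(Q \lor S) \land (S \to ((R \lor Q) \leftrightarrow (S \to S))) = ⊤ \land U = U
(Q \leftrightarrow Q) \leftrightarrow ((Q \lor S) \land (S \to ((R \lor Q) \leftrightarrow (S \to S)))) = ⊤ \leftrightarrow U = U

U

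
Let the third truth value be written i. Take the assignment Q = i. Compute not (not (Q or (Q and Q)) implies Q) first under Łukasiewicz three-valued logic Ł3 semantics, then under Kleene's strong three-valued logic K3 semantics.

False; i

In Łukasiewicz three-valued logic Ł3: Q and Q = i and i = i
Q or (Q and Q) = i or i = i
not (Q or (Q and Q)) = not i = i
not (Q or (Q and Q)) implies Q = i implies i = True
not (not (Q or (Q and Q)) implies Q) = not True = False
In Kleene's strong three-valued logic K3: Q and Q = i and i = i
Q or (Q and Q) = i or i = i
not (Q or (Q and Q)) = not i = i
not (Q or (Q and Q)) implies Q = i implies i = i  [not i or i]
not (not (Q or (Q and Q)) implies Q) = not i = i
They differ because Łukasiewicz three-valued logic Ł3 and Kleene's strong three-valued logic K3 treat i differently under implication.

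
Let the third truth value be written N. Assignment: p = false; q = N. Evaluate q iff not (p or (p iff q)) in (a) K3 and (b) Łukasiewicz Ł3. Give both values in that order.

In K3: p iff q = false iff N = N
p or (p iff q) = false or N = N
not (p or (p iff q)) = not N = N
q iff not (p or (p iff q)) = N iff N = N
In Łukasiewicz Ł3: p iff q = false iff N = N  [1 − |0−½|]
p or (p iff q) = false or N = N
not (p or (p iff q)) = not N = N
q iff not (p or (p iff q)) = N iff N = true
They differ because K3 and Łukasiewicz Ł3 treat N differently under implication.

N; true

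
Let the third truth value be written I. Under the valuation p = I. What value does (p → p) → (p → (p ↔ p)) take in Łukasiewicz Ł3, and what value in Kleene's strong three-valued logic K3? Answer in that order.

In Łukasiewicz Ł3: p → p = I → I = ⊤  [min(1, 1−½+½)]
p ↔ p = I ↔ I = ⊤
p → (p ↔ p) = I → ⊤ = ⊤
(p → p) → (p → (p ↔ p)) = ⊤ → ⊤ = ⊤
In Kleene's strong three-valued logic K3: p → p = I → I = I  [¬I ∨ I]
p ↔ p = I ↔ I = I
p → (p ↔ p) = I → I = I
(p → p) → (p → (p ↔ p)) = I → I = I
They differ because Łukasiewicz Ł3 and Kleene's strong three-valued logic K3 treat I differently under implication.

⊤; I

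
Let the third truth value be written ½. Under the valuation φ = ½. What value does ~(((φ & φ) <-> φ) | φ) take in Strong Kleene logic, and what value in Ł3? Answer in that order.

In Strong Kleene logic: φ & φ = ½ & ½ = ½
(φ & φ) <-> φ = ½ <-> ½ = ½
((φ & φ) <-> φ) | φ = ½ | ½ = ½
~(((φ & φ) <-> φ) | φ) = ~½ = ½
In Ł3: φ & φ = ½ & ½ = ½
(φ & φ) <-> φ = ½ <-> ½ = T  [1 − |½−½|]
((φ & φ) <-> φ) | φ = T | ½ = T
~(((φ & φ) <-> φ) | φ) = ~T = F
They differ because Strong Kleene logic and Ł3 treat ½ differently under implication.

½; F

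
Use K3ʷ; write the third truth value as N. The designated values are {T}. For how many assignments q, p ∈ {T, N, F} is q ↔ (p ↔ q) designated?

2

Designated under: (q=T, p=T); (q=F, p=T).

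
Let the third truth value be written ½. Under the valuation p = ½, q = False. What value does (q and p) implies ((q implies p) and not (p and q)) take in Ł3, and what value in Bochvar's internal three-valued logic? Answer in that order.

True; ½

In Ł3: q and p = False and ½ = False
q implies p = False implies ½ = True  [min(1, 1−0+½)]
p and q = ½ and False = False
not (p and q) = not False = True
(q implies p) and not (p and q) = True and True = True
(q and p) implies ((q implies p) and not (p and q)) = False implies True = True
In Bochvar's internal three-valued logic: q and p = False and ½ = ½
q implies p = False implies ½ = ½  [any arg is the third value ⇒ result is the third value]
p and q = ½ and False = ½
not (p and q) = not ½ = ½
(q implies p) and not (p and q) = ½ and ½ = ½
(q and p) implies ((q implies p) and not (p and q)) = ½ implies ½ = ½
They differ because Ł3 and Bochvar's internal three-valued logic treat ½ differently under the binary connectives.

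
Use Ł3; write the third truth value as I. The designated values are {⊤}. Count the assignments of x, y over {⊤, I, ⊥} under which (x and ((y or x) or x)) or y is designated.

5

Of the 9 assignments, 5 give a value in {⊤}.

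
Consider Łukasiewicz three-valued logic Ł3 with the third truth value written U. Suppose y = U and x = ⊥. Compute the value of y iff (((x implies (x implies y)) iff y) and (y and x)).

U

x implies y = ⊥ implies U = ⊤
x implies (x implies y) = ⊥ implies ⊤ = ⊤
(x implies (x implies y)) iff y = ⊤ iff U = U
y and x = U and ⊥ = ⊥
((x implies (x implies y)) iff y) and (y and x) = U and ⊥ = ⊥
y iff (((x implies (x implies y)) iff y) and (y and x)) = U iff ⊥ = U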